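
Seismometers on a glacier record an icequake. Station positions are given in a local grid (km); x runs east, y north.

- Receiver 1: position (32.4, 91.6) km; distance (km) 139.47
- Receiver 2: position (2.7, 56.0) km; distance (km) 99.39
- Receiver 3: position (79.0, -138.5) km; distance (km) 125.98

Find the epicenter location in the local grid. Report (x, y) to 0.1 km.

-3.4 km east, -43.2 km north

Circle about each station: (x − 32.4)² + (y − 91.6)² = 139.47²; (x − 2.7)² + (y − 56.0)² = 99.39²; (x − 79.0)² + (y + 138.5)² = 125.98².
Subtracting pairs of circle equations eliminates x²+y² and gives linear equations (the radical axes):
-59.4 x − 71.2 y = 3276.48
93.2 x − 460.2 y = 19563.85
Solving the 2×2 system: x ≈ -3.4, y ≈ -43.2 km.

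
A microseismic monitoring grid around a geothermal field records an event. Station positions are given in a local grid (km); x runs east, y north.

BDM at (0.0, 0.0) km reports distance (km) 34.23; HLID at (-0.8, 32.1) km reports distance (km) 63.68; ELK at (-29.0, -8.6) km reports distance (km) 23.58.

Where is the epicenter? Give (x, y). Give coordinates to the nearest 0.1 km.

Circle about each station: x² + y² = 34.23²; (x + 0.8)² + (y − 32.1)² = 63.68²; (x + 29.0)² + (y + 8.6)² = 23.58².
Subtracting pairs of circle equations eliminates x²+y² and gives linear equations (the radical axes):
-1.6 x + 64.2 y = -1852.40
-58.0 x − 17.2 y = 1530.64
Solving the 2×2 system: x ≈ -17.7, y ≈ -29.3 km.

(-17.7, -29.3)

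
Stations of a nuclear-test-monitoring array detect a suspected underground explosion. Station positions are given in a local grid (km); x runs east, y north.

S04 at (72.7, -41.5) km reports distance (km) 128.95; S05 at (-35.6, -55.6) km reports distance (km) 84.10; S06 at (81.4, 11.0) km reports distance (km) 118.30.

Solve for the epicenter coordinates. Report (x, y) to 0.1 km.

-35.6 km east, 28.5 km north

Circle about each station: (x − 72.7)² + (y + 41.5)² = 128.95²; (x + 35.6)² + (y + 55.6)² = 84.10²; (x − 81.4)² + (y − 11.0)² = 118.30².
Subtracting the S04 equation from the S05 and S06 equations removes the quadratic terms:
-216.6 x − 28.2 y = 6906.47
17.4 x + 105.0 y = 2372.63
Solving the 2×2 system: x ≈ -35.6, y ≈ 28.5 km.
Check against S04 (with the unrounded x, y): √((x − 72.7)²+(y + 41.5)²) = 128.95 ≈ 128.95 km. ✓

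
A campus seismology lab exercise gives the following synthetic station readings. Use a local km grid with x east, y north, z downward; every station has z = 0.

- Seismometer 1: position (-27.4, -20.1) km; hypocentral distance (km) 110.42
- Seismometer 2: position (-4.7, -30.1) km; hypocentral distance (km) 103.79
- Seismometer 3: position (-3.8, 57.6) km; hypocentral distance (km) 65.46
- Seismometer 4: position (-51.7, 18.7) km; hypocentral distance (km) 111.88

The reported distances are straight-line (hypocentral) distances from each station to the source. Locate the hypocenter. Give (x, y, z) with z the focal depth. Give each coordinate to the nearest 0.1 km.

(48.4, 50.2, 38.8)

Each station gives a sphere (x−x_i)² + (y−y_i)² + z² = d_i² (stations at z=0).
Subtracting the Seismometer 1 sphere from Seismometer 2 and Seismometer 3: z² cancels, leaving linear equations in x and y:
45.4 x − 20.0 y = 1193.54
47.2 x + 155.4 y = 10084.99
Solving: x ≈ 48.402, y ≈ 50.196 km (keep extra digits for the depth step; rounded: 48.4, 50.2).
Then from the Seismometer 1 sphere: z² = 110.42² − (x + 27.4)² − (y + 20.1)² with x = 48.402, y = 50.196, so z ≈ 38.796 ≈ 38.8 km.
Check against Seismometer 4 (with the unrounded solution): distance 111.88 ≈ 111.88 km. ✓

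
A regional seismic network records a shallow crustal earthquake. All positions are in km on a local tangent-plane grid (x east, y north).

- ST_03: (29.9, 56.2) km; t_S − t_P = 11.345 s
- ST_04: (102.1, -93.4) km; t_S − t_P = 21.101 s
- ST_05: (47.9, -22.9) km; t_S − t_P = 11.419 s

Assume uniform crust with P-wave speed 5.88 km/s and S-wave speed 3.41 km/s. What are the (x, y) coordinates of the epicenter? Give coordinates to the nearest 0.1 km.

x ≈ -42.2 km, y ≈ -1.1 km

Distance from S−P lag: d = Δt · v_P v_S / (v_P − v_S) = Δt · (5.88·3.41)/(5.88−3.41) ≈ 8.1177·Δt.
So d_ST_03 = 92.10, d_ST_04 = 171.29, d_ST_05 = 92.70 km.
Circle about each station: (x − 29.9)² + (y − 56.2)² = 92.10²; (x − 102.1)² + (y + 93.4)² = 171.29²; (x − 47.9)² + (y + 22.9)² = 92.70².
Subtracting the ST_03 equation from the ST_04 and ST_05 equations removes the quadratic terms:
144.4 x − 299.2 y = -5762.33
36.0 x − 158.2 y = -1344.51
Solving the 2×2 system: x ≈ -42.2, y ≈ -1.1 km.
Check against ST_03 (with the unrounded x, y): √((x − 29.9)²+(y − 56.2)²) = 92.09 ≈ 92.10 km. ✓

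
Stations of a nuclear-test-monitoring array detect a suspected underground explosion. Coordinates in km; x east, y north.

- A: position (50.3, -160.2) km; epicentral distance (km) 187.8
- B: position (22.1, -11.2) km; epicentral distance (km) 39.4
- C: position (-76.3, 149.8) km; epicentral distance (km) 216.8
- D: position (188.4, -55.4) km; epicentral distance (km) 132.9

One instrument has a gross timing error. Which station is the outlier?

A

Solve using three stations at a time. Using B, C, D (subtract circle equations pairwise → linear system) gives (x, y) ≈ (60.9, -18.1).
Distances from that point to each station vs reported:
  A: calculated 142.5 vs reported 187.8 → residual 45.3 km
  B: calculated 39.4 vs reported 39.4 → residual 0.0 km
  C: calculated 216.8 vs reported 216.8 → residual 0.0 km
  D: calculated 132.9 vs reported 132.9 → residual 0.0 km
B, C, D are mutually consistent (residuals ≈ 0); A is off by 45.3 km.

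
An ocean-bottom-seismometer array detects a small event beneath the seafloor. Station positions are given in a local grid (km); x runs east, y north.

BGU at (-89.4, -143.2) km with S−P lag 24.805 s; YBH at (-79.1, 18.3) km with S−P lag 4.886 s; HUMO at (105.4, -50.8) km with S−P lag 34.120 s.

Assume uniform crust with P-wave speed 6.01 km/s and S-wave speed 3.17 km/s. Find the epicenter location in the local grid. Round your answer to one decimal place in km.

Distance from S−P lag: d = Δt · v_P v_S / (v_P − v_S) = Δt · (6.01·3.17)/(6.01−3.17) ≈ 6.7083·Δt.
So d_BGU = 166.40, d_YBH = 32.78, d_HUMO = 228.89 km.
Circle about each station: (x + 89.4)² + (y + 143.2)² = 166.40²; (x + 79.1)² + (y − 18.3)² = 32.78²; (x − 105.4)² + (y + 50.8)² = 228.89².
Subtracting the BGU equation from the YBH and HUMO equations removes the quadratic terms:
20.6 x + 323.0 y = 4707.53
389.6 x + 184.8 y = -39510.47
Solving the 2×2 system: x ≈ -111.7, y ≈ 21.7 km.

-111.7 km east, 21.7 km north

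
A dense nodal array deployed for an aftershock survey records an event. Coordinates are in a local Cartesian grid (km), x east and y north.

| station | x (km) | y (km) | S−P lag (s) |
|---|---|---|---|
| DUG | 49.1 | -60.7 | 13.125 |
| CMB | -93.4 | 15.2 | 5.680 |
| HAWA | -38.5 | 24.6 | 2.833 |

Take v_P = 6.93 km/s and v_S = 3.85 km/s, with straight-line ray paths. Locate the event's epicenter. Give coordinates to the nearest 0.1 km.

Distance from S−P lag: d = Δt · v_P v_S / (v_P − v_S) = Δt · (6.93·3.85)/(6.93−3.85) ≈ 8.6625·Δt.
So d_DUG = 113.70, d_CMB = 49.20, d_HAWA = 24.54 km.
Circle about each station: (x − 49.1)² + (y + 60.7)² = 113.70²; (x + 93.4)² + (y − 15.2)² = 49.20²; (x + 38.5)² + (y − 24.6)² = 24.54².
Subtracting the DUG equation from the CMB and HAWA equations removes the quadratic terms:
-285.0 x + 151.8 y = 13366.35
-175.2 x + 170.6 y = 8317.59
Solving the 2×2 system: x ≈ -46.2, y ≈ 1.3 km.
Check against DUG (with the unrounded x, y): √((x − 49.1)²+(y + 60.7)²) = 113.70 ≈ 113.70 km. ✓

x ≈ -46.2 km, y ≈ 1.3 km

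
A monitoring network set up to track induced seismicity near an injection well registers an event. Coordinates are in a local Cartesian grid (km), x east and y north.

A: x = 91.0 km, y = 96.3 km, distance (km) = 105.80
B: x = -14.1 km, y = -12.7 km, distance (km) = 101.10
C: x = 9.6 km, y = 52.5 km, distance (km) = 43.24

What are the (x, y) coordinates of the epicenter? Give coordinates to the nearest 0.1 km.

Circle about each station: (x − 91.0)² + (y − 96.3)² = 105.80²; (x + 14.1)² + (y + 12.7)² = 101.10²; (x − 9.6)² + (y − 52.5)² = 43.24².
Subtracting pairs of circle equations eliminates x²+y² and gives linear equations (the radical axes):
-210.2 x − 218.0 y = -16222.16
-162.8 x − 87.6 y = -5382.34
Solving the 2×2 system: x ≈ -14.5, y ≈ 88.4 km.
Check against A (with the unrounded x, y): √((x − 91.0)²+(y − 96.3)²) = 105.80 ≈ 105.80 km. ✓

(-14.5, 88.4)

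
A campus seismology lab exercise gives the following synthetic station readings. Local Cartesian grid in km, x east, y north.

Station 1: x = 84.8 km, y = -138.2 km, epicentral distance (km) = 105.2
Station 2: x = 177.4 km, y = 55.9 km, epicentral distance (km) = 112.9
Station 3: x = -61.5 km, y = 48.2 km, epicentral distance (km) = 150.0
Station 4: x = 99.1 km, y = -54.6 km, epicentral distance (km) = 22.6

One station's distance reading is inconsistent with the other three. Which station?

Solve using three stations at a time. Using Station 1, Station 2, Station 4 (subtract circle equations pairwise → linear system) gives (x, y) ≈ (113.1, -36.9).
Distances from that point to each station vs reported:
  Station 1: calculated 105.2 vs reported 105.2 → residual 0.0 km
  Station 2: calculated 112.9 vs reported 112.9 → residual 0.0 km
  Station 3: calculated 194.2 vs reported 150.0 → residual 44.2 km
  Station 4: calculated 22.6 vs reported 22.6 → residual 0.0 km
Station 1, Station 2, Station 4 are mutually consistent (residuals ≈ 0); Station 3 is off by 44.2 km.

Station 3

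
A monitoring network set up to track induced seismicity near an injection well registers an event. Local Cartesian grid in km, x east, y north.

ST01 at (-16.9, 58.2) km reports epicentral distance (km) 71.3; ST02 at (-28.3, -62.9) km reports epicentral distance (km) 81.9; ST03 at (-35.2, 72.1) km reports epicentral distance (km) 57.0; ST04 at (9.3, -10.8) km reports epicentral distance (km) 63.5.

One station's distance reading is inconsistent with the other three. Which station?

ST01

Solve using three stations at a time. Using ST02, ST03, ST04 (subtract circle equations pairwise → linear system) gives (x, y) ≈ (-48.0, 16.6).
Distances from that point to each station vs reported:
  ST01: calculated 51.9 vs reported 71.3 → residual 19.4 km
  ST02: calculated 81.9 vs reported 81.9 → residual 0.0 km
  ST03: calculated 57.0 vs reported 57.0 → residual 0.0 km
  ST04: calculated 63.5 vs reported 63.5 → residual 0.0 km
ST02, ST03, ST04 are mutually consistent (residuals ≈ 0); ST01 is off by 19.4 km.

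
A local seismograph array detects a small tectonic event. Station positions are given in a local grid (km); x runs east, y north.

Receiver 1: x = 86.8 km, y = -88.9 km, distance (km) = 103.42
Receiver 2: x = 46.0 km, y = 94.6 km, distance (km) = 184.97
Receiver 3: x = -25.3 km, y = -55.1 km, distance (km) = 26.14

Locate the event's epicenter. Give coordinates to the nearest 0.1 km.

(-16.2, -79.6)

Circle about each station: (x − 86.8)² + (y + 88.9)² = 103.42²; (x − 46.0)² + (y − 94.6)² = 184.97²; (x + 25.3)² + (y + 55.1)² = 26.14².
Subtracting pairs of circle equations eliminates x²+y² and gives linear equations (the radical axes):
-81.6 x + 367.0 y = -27890.49
-224.2 x + 67.6 y = -1748.95
Solving the 2×2 system: x ≈ -16.2, y ≈ -79.6 km.
Check against Receiver 1 (with the unrounded x, y): √((x − 86.8)²+(y + 88.9)²) = 103.42 ≈ 103.42 km. ✓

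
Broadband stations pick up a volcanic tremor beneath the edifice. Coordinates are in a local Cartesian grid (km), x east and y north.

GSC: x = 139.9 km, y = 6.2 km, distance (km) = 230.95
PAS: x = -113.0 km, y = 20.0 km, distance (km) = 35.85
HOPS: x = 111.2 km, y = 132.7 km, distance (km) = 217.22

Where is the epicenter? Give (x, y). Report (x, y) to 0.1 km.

Circle about each station: (x − 139.9)² + (y − 6.2)² = 230.95²; (x + 113.0)² + (y − 20.0)² = 35.85²; (x − 111.2)² + (y − 132.7)² = 217.22².
Subtracting the GSC equation from the PAS and HOPS equations removes the quadratic terms:
-505.8 x + 27.6 y = 45611.23
-57.4 x + 253.0 y = 16517.65
Solving the 2×2 system: x ≈ -87.7, y ≈ 45.4 km.

(-87.7, 45.4)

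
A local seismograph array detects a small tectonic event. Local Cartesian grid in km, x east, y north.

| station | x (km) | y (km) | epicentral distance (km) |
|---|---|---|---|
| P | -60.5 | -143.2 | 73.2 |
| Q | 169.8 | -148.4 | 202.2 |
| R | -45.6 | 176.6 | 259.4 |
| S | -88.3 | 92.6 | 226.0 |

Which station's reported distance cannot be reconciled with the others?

Solve using three stations at a time. Using P, Q, R (subtract circle equations pairwise → linear system) gives (x, y) ≈ (-21.0, -81.6).
Distances from that point to each station vs reported:
  P: calculated 73.1 vs reported 73.2 → residual 0.1 km
  Q: calculated 202.2 vs reported 202.2 → residual 0.0 km
  R: calculated 259.4 vs reported 259.4 → residual 0.0 km
  S: calculated 186.8 vs reported 226.0 → residual 39.2 km
P, Q, R are mutually consistent (residuals ≈ 0); S is off by 39.2 km.

S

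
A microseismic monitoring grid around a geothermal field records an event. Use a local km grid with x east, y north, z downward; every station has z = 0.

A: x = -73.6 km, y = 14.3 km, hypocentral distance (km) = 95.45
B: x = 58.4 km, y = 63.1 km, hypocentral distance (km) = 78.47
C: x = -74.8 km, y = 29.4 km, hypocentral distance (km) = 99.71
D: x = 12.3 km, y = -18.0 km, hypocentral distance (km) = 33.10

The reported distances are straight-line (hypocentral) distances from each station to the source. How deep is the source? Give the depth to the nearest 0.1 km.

Each station gives a sphere (x−x_i)² + (y−y_i)² + z² = d_i² (stations at z=0).
Subtracting the A sphere from B and C: z² cancels, leaving linear equations in x and y:
264.0 x + 97.6 y = 4723.88
-2.4 x + 30.2 y = 6.57
Solving: x ≈ 17.305, y ≈ 1.593 km (keep extra digits for the depth step; rounded: 17.3, 1.6).
Then from the A sphere: z² = 95.45² − (x + 73.6)² − (y − 14.3)² with x = 17.305, y = 1.593, so z ≈ 26.182 ≈ 26.2 km.

26.2 km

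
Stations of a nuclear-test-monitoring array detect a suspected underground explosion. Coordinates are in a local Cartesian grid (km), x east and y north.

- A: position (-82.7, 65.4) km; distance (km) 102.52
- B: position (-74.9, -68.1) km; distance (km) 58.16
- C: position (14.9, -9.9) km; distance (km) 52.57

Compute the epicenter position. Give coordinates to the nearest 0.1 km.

x ≈ -35.3 km, y ≈ -25.5 km

Circle about each station: (x + 82.7)² + (y − 65.4)² = 102.52²; (x + 74.9)² + (y + 68.1)² = 58.16²; (x − 14.9)² + (y + 9.9)² = 52.57².
Subtracting the A equation from the B and C equations removes the quadratic terms:
15.6 x − 267.0 y = 6258.93
195.2 x − 150.6 y = -3049.68
Solving the 2×2 system: x ≈ -35.3, y ≈ -25.5 km.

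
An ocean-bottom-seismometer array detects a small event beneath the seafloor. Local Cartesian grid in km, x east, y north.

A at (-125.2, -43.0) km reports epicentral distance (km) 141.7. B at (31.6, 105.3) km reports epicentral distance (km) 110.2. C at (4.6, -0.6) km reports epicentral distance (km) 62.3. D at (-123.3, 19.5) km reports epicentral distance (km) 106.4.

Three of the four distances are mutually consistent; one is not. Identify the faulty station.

Solve using three stations at a time. Using A, C, D (subtract circle equations pairwise → linear system) gives (x, y) ≈ (-23.1, 55.2).
Distances from that point to each station vs reported:
  A: calculated 141.7 vs reported 141.7 → residual 0.0 km
  B: calculated 74.1 vs reported 110.2 → residual 36.1 km
  C: calculated 62.3 vs reported 62.3 → residual 0.0 km
  D: calculated 106.4 vs reported 106.4 → residual 0.0 km
A, C, D are mutually consistent (residuals ≈ 0); B is off by 36.1 km.

B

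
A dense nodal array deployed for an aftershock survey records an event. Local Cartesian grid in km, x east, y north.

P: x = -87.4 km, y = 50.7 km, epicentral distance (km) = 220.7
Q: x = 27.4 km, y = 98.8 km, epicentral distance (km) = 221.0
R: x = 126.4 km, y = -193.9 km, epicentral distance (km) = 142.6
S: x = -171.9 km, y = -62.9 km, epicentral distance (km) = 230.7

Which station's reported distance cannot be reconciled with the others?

Solve using three stations at a time. Using P, Q, S (subtract circle equations pairwise → linear system) gives (x, y) ≈ (51.4, -120.9).
Distances from that point to each station vs reported:
  P: calculated 220.7 vs reported 220.7 → residual 0.0 km
  Q: calculated 221.0 vs reported 221.0 → residual 0.0 km
  R: calculated 104.7 vs reported 142.6 → residual 37.9 km
  S: calculated 230.7 vs reported 230.7 → residual 0.0 km
P, Q, S are mutually consistent (residuals ≈ 0); R is off by 37.9 km.

R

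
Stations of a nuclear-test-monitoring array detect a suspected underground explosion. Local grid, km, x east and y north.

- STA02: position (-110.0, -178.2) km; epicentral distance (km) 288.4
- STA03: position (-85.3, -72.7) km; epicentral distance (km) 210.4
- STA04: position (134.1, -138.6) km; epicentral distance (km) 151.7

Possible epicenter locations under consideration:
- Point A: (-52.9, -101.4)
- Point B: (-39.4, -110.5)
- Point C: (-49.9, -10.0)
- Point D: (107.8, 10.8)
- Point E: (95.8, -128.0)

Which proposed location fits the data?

For each candidate, compare |candidate − station| to the reported distance:
Point A: residuals STA02 192.7, STA03 167.1, STA04 39.0 → max 192.7 km
Point B: residuals STA02 190.6, STA03 150.9, STA04 24.1 → max 190.6 km
Point C: residuals STA02 109.8, STA03 138.4, STA04 72.8 → max 138.4 km
Point D: residuals STA02 0.0, STA03 0.0, STA04 0.0 → max 0.0 km
Point E: residuals STA02 76.6, STA03 21.0, STA04 112.0 → max 112.0 km
Only Point D has all residuals ≈ 0.

Point D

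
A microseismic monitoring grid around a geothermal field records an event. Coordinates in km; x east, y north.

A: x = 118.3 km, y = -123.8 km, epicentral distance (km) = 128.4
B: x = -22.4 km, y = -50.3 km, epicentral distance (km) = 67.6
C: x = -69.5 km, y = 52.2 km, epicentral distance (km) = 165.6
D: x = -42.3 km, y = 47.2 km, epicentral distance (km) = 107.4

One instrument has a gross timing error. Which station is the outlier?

Solve using three stations at a time. Using A, B, D (subtract circle equations pairwise → linear system) gives (x, y) ≈ (39.2, -22.7).
Distances from that point to each station vs reported:
  A: calculated 128.4 vs reported 128.4 → residual 0.0 km
  B: calculated 67.6 vs reported 67.6 → residual 0.0 km
  C: calculated 132.0 vs reported 165.6 → residual 33.6 km
  D: calculated 107.4 vs reported 107.4 → residual 0.0 km
A, B, D are mutually consistent (residuals ≈ 0); C is off by 33.6 km.

C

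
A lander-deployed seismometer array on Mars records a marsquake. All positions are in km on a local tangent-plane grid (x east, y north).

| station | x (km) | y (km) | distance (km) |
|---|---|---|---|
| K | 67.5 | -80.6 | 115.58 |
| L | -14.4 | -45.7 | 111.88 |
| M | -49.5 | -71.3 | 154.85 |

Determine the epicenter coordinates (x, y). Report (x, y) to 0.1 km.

Circle about each station: (x − 67.5)² + (y + 80.6)² = 115.58²; (x + 14.4)² + (y + 45.7)² = 111.88²; (x + 49.5)² + (y + 71.3)² = 154.85².
Subtracting the K equation from the L and M equations removes the quadratic terms:
-163.8 x + 69.8 y = -7915.16
-234.0 x + 18.6 y = -14138.46
Solving the 2×2 system: x ≈ 63.2, y ≈ 34.9 km.

x ≈ 63.2 km, y ≈ 34.9 km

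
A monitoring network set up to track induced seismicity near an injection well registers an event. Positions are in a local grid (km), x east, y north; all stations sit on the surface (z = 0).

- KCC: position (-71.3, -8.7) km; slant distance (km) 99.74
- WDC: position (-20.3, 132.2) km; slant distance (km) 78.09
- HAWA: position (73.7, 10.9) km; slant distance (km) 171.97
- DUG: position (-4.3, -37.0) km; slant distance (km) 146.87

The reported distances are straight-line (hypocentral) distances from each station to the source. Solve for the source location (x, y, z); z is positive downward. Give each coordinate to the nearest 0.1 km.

(-78.1, 87.1, 26.9)

Each station gives a sphere (x−x_i)² + (y−y_i)² + z² = d_i² (stations at z=0).
Subtracting the KCC sphere from WDC and HAWA: z² cancels, leaving linear equations in x and y:
102.0 x + 281.8 y = 16579.57
290.0 x + 39.2 y = -19234.49
Solving: x ≈ -78.100, y ≈ 87.103 km (keep extra digits for the depth step; rounded: -78.1, 87.1).
Then from the KCC sphere: z² = 99.74² − (x + 71.3)² − (y + 8.7)² with x = -78.100, y = 87.103, so z ≈ 26.900 ≈ 26.9 km.
Check against DUG (with the unrounded solution): distance 146.87 ≈ 146.87 km. ✓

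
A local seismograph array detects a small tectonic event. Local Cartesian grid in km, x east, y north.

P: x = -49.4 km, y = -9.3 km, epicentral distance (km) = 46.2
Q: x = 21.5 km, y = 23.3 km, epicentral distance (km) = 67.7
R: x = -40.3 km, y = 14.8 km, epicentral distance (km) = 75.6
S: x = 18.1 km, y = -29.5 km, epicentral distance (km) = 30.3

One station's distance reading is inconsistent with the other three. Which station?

Solve using three stations at a time. Using P, Q, S (subtract circle equations pairwise → linear system) gives (x, y) ≈ (-11.5, -35.8).
Distances from that point to each station vs reported:
  P: calculated 46.2 vs reported 46.2 → residual 0.0 km
  Q: calculated 67.7 vs reported 67.7 → residual 0.0 km
  R: calculated 58.2 vs reported 75.6 → residual 17.4 km
  S: calculated 30.3 vs reported 30.3 → residual 0.0 km
P, Q, S are mutually consistent (residuals ≈ 0); R is off by 17.4 km.

R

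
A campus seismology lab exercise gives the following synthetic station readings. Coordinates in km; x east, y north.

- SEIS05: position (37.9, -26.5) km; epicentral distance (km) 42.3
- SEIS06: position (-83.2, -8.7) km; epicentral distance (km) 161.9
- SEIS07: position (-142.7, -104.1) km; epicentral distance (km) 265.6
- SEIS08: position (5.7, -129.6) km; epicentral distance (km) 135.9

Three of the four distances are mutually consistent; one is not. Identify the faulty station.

Solve using three stations at a time. Using SEIS05, SEIS06, SEIS08 (subtract circle equations pairwise → linear system) gives (x, y) ≈ (78.6, -14.9).
Distances from that point to each station vs reported:
  SEIS05: calculated 42.3 vs reported 42.3 → residual 0.0 km
  SEIS06: calculated 161.9 vs reported 161.9 → residual 0.0 km
  SEIS07: calculated 238.6 vs reported 265.6 → residual 27.0 km
  SEIS08: calculated 135.9 vs reported 135.9 → residual 0.0 km
SEIS05, SEIS06, SEIS08 are mutually consistent (residuals ≈ 0); SEIS07 is off by 27.0 km.

SEIS07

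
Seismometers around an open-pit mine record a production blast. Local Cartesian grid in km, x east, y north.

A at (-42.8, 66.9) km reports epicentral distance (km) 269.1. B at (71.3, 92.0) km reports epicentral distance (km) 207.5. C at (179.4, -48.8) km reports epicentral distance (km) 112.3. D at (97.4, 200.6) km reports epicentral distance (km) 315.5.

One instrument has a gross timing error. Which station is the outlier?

Solve using three stations at a time. Using B, C, D (subtract circle equations pairwise → linear system) gives (x, y) ≈ (88.6, -114.8).
Distances from that point to each station vs reported:
  A: calculated 224.2 vs reported 269.1 → residual 44.9 km
  B: calculated 207.5 vs reported 207.5 → residual 0.0 km
  C: calculated 112.3 vs reported 112.3 → residual 0.0 km
  D: calculated 315.5 vs reported 315.5 → residual 0.0 km
B, C, D are mutually consistent (residuals ≈ 0); A is off by 44.9 km.

A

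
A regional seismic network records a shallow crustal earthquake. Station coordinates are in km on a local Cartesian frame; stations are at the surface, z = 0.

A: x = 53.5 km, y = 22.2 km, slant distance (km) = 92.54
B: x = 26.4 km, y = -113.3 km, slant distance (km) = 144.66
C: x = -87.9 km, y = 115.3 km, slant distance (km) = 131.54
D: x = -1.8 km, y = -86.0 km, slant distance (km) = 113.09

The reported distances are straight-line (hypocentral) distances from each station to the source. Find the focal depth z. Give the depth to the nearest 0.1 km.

z ≈ 50.9 km

Each station gives a sphere (x−x_i)² + (y−y_i)² + z² = d_i² (stations at z=0).
Subtracting the A sphere from B and C: z² cancels, leaving linear equations in x and y:
-54.2 x − 271.0 y = -2184.10
-282.8 x + 186.2 y = 8926.29
Solving: x ≈ -23.202, y ≈ 12.700 km (keep extra digits for the depth step; rounded: -23.2, 12.7).
Then from the A sphere: z² = 92.54² − (x − 53.5)² − (y − 22.2)² with x = -23.202, y = 12.700, so z ≈ 50.894 ≈ 50.9 km.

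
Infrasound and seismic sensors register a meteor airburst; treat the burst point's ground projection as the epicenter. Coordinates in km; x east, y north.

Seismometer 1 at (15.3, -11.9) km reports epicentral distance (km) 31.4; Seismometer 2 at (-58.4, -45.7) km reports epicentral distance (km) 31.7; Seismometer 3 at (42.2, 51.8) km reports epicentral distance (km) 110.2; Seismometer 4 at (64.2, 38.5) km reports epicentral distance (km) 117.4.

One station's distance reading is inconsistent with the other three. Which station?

Solve using three stations at a time. Using Seismometer 2, Seismometer 3, Seismometer 4 (subtract circle equations pairwise → linear system) gives (x, y) ≈ (-30.2, -31.2).
Distances from that point to each station vs reported:
  Seismometer 1: calculated 49.5 vs reported 31.4 → residual 18.1 km
  Seismometer 2: calculated 31.7 vs reported 31.7 → residual 0.0 km
  Seismometer 3: calculated 110.2 vs reported 110.2 → residual 0.0 km
  Seismometer 4: calculated 117.4 vs reported 117.4 → residual 0.0 km
Seismometer 2, Seismometer 3, Seismometer 4 are mutually consistent (residuals ≈ 0); Seismometer 1 is off by 18.1 km.

Seismometer 1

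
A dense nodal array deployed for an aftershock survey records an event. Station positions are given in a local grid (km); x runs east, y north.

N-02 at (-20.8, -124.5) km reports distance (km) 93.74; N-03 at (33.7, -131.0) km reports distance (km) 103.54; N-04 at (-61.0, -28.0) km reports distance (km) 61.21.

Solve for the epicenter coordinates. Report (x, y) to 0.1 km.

0.0 km east, -33.1 km north

Circle about each station: (x + 20.8)² + (y + 124.5)² = 93.74²; (x − 33.7)² + (y + 131.0)² = 103.54²; (x + 61.0)² + (y + 28.0)² = 61.21².
Subtracting pairs of circle equations eliminates x²+y² and gives linear equations (the radical axes):
109.0 x − 13.0 y = 430.46
-80.4 x + 193.0 y = -6387.37
Solving the 2×2 system: x ≈ 0.0, y ≈ -33.1 km.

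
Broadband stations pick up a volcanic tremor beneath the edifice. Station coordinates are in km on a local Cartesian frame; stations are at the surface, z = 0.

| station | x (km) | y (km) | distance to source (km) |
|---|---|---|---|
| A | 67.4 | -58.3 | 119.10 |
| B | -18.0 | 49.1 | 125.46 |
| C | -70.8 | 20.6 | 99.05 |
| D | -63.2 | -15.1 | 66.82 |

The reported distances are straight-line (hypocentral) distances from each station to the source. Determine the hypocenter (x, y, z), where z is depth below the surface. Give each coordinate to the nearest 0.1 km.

Each station gives a sphere (x−x_i)² + (y−y_i)² + z² = d_i² (stations at z=0).
Subtracting the A sphere from B and C: z² cancels, leaving linear equations in x and y:
-170.8 x + 214.8 y = -6762.24
-276.4 x + 157.8 y = 1869.26
Solving: x ≈ -45.301, y ≈ -67.503 km (keep extra digits for the depth step; rounded: -45.3, -67.5).
Then from the A sphere: z² = 119.10² − (x − 67.4)² − (y + 58.3)² with x = -45.301, y = -67.503, so z ≈ 37.398 ≈ 37.4 km.
Check against D (with the unrounded solution): distance 66.82 ≈ 66.82 km. ✓

(-45.3, -67.5, 37.4)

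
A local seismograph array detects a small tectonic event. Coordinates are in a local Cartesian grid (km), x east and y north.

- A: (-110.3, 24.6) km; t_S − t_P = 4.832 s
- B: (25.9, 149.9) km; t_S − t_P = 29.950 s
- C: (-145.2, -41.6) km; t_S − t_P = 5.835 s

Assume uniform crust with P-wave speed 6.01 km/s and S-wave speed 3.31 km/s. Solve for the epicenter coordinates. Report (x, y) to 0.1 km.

x ≈ -136.5 km, y ≈ 0.5 km

Distance from S−P lag: d = Δt · v_P v_S / (v_P − v_S) = Δt · (6.01·3.31)/(6.01−3.31) ≈ 7.3678·Δt.
So d_A = 35.60, d_B = 220.67, d_C = 42.99 km.
Circle about each station: (x + 110.3)² + (y − 24.6)² = 35.60²; (x − 25.9)² + (y − 149.9)² = 220.67²; (x + 145.2)² + (y + 41.6)² = 42.99².
Subtracting the A equation from the B and C equations removes the quadratic terms:
272.4 x + 250.6 y = -37058.32
-69.8 x − 132.4 y = 9461.57
Solving the 2×2 system: x ≈ -136.5, y ≈ 0.5 km.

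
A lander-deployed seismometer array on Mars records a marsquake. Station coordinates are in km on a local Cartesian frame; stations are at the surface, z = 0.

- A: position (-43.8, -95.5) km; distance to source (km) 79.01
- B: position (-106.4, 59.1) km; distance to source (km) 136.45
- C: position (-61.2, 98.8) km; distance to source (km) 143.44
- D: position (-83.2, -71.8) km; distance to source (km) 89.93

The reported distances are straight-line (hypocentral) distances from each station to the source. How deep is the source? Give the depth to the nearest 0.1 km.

Each station gives a sphere (x−x_i)² + (y−y_i)² + z² = d_i² (stations at z=0).
Subtracting the A sphere from B and C: z² cancels, leaving linear equations in x and y:
-125.2 x + 309.2 y = -8600.94
-34.8 x + 388.6 y = -11864.26
Solving: x ≈ -8.606, y ≈ -31.301 km (keep extra digits for the depth step; rounded: -8.6, -31.3).
Then from the A sphere: z² = 79.01² − (x + 43.8)² − (y + 95.5)² with x = -8.606, y = -31.301, so z ≈ 29.706 ≈ 29.7 km.

29.7 km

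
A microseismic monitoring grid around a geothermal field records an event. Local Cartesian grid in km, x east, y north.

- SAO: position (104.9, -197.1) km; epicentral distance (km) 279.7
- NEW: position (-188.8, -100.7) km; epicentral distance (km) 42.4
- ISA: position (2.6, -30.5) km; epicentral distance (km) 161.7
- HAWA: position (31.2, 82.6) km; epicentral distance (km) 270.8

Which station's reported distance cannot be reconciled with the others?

Solve using three stations at a time. Using SAO, NEW, ISA (subtract circle equations pairwise → linear system) gives (x, y) ≈ (-150.4, -82.8).
Distances from that point to each station vs reported:
  SAO: calculated 279.7 vs reported 279.7 → residual 0.0 km
  NEW: calculated 42.4 vs reported 42.4 → residual 0.0 km
  ISA: calculated 161.7 vs reported 161.7 → residual 0.0 km
  HAWA: calculated 245.6 vs reported 270.8 → residual 25.2 km
SAO, NEW, ISA are mutually consistent (residuals ≈ 0); HAWA is off by 25.2 km.

HAWA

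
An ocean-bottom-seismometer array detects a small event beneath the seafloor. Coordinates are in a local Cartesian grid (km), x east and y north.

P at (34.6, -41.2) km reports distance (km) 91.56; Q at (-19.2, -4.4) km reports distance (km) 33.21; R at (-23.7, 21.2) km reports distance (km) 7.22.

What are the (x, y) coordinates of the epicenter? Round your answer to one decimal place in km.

Circle about each station: (x − 34.6)² + (y + 41.2)² = 91.56²; (x + 19.2)² + (y + 4.4)² = 33.21²; (x + 23.7)² + (y − 21.2)² = 7.22².
Subtracting pairs of circle equations eliminates x²+y² and gives linear equations (the radical axes):
-107.6 x + 73.6 y = 4773.73
-116.6 x + 124.8 y = 6447.64
Solving the 2×2 system: x ≈ -25.0, y ≈ 28.3 km.

(-25.0, 28.3)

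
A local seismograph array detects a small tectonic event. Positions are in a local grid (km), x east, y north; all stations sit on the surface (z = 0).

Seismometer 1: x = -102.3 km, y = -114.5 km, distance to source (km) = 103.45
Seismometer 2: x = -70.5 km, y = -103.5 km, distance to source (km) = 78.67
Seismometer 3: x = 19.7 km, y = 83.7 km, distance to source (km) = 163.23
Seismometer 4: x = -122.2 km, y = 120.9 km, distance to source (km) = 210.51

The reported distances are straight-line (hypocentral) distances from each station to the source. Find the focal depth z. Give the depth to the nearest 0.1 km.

Each station gives a sphere (x−x_i)² + (y−y_i)² + z² = d_i² (stations at z=0).
Subtracting the Seismometer 1 sphere from Seismometer 2 and Seismometer 3: z² cancels, leaving linear equations in x and y:
63.6 x + 22.0 y = -3380.11
244.0 x + 396.4 y = -32123.89
Solving: x ≈ -31.908, y ≈ -61.399 km (keep extra digits for the depth step; rounded: -31.9, -61.4).
Then from the Seismometer 1 sphere: z² = 103.45² − (x + 102.3)² − (y + 114.5)² with x = -31.908, y = -61.399, so z ≈ 54.103 ≈ 54.1 km.
Check against Seismometer 4 (with the unrounded solution): distance 210.51 ≈ 210.51 km. ✓

54.1 km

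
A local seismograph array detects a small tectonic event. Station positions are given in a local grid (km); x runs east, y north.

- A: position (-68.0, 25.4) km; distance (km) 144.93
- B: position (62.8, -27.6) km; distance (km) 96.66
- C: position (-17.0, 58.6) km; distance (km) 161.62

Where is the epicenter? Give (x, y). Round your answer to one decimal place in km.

1.1 km east, -102.0 km north

Circle about each station: (x + 68.0)² + (y − 25.4)² = 144.93²; (x − 62.8)² + (y + 27.6)² = 96.66²; (x + 17.0)² + (y − 58.6)² = 161.62².
Subtracting the A equation from the B and C equations removes the quadratic terms:
261.6 x − 106.0 y = 11097.99
102.0 x + 66.4 y = -6662.52
Solving the 2×2 system: x ≈ 1.1, y ≈ -102.0 km.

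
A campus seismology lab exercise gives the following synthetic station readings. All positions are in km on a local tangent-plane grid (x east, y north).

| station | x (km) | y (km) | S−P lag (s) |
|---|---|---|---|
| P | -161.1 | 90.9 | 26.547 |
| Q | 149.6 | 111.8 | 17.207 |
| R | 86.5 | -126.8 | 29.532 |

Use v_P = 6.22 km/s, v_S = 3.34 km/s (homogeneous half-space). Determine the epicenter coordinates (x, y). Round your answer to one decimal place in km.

Distance from S−P lag: d = Δt · v_P v_S / (v_P − v_S) = Δt · (6.22·3.34)/(6.22−3.34) ≈ 7.2135·Δt.
So d_P = 191.50, d_Q = 124.12, d_R = 213.03 km.
Circle about each station: (x + 161.1)² + (y − 90.9)² = 191.50²; (x − 149.6)² + (y − 111.8)² = 124.12²; (x − 86.5)² + (y + 126.8)² = 213.03².
Subtracting pairs of circle equations eliminates x²+y² and gives linear equations (the radical axes):
621.4 x + 41.8 y = 21929.86
495.2 x − 435.4 y = -19365.06
Solving the 2×2 system: x ≈ 30.0, y ≈ 78.6 km.

(30.0, 78.6)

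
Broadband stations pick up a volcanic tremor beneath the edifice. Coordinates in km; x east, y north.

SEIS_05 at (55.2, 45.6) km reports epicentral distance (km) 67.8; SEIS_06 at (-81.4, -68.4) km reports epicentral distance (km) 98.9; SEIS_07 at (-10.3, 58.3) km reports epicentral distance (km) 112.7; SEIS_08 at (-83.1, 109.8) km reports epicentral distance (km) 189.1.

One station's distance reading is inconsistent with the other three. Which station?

Solve using three stations at a time. Using SEIS_06, SEIS_07, SEIS_08 (subtract circle equations pairwise → linear system) gives (x, y) ≈ (15.9, -51.3).
Distances from that point to each station vs reported:
  SEIS_05: calculated 104.5 vs reported 67.8 → residual 36.7 km
  SEIS_06: calculated 98.8 vs reported 98.9 → residual 0.1 km
  SEIS_07: calculated 112.7 vs reported 112.7 → residual 0.0 km
  SEIS_08: calculated 189.1 vs reported 189.1 → residual 0.0 km
SEIS_06, SEIS_07, SEIS_08 are mutually consistent (residuals ≈ 0); SEIS_05 is off by 36.7 km.

SEIS_05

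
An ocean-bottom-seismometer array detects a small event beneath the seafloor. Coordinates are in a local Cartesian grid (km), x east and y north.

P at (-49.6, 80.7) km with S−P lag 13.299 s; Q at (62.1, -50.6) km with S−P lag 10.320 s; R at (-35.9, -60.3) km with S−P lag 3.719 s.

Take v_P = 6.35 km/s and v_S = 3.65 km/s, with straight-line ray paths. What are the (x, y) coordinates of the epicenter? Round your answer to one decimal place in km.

Distance from S−P lag: d = Δt · v_P v_S / (v_P − v_S) = Δt · (6.35·3.65)/(6.35−3.65) ≈ 8.5843·Δt.
So d_P = 114.16, d_Q = 88.59, d_R = 31.92 km.
Circle about each station: (x + 49.6)² + (y − 80.7)² = 114.16²; (x − 62.1)² + (y + 50.6)² = 88.59²; (x + 35.9)² + (y + 60.3)² = 31.92².
Subtracting the P equation from the Q and R equations removes the quadratic terms:
223.4 x − 262.6 y = 2628.44
27.4 x − 282.0 y = 7965.87
Solving the 2×2 system: x ≈ -24.2, y ≈ -30.6 km.

-24.2 km east, -30.6 km north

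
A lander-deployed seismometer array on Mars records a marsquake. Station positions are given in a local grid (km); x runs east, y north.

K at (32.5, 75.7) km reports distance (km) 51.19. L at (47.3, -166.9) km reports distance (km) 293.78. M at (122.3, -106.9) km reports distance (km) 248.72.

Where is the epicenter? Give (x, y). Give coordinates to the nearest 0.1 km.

x ≈ 36.9 km, y ≈ 126.7 km

Circle about each station: (x − 32.5)² + (y − 75.7)² = 51.19²; (x − 47.3)² + (y + 166.9)² = 293.78²; (x − 122.3)² + (y + 106.9)² = 248.72².
Subtracting the K equation from the L and M equations removes the quadratic terms:
29.6 x − 485.2 y = -60380.11
179.6 x − 365.2 y = -39643.06
Solving the 2×2 system: x ≈ 36.9, y ≈ 126.7 km.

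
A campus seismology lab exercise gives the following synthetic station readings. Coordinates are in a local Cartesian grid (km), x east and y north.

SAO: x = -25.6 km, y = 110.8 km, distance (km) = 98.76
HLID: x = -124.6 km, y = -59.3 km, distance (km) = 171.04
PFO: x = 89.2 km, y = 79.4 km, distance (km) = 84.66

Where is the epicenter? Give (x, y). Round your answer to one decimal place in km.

Circle about each station: (x + 25.6)² + (y − 110.8)² = 98.76²; (x + 124.6)² + (y + 59.3)² = 171.04²; (x − 89.2)² + (y − 79.4)² = 84.66².
Subtracting the SAO equation from the HLID and PFO equations removes the quadratic terms:
-198.0 x − 340.2 y = -13391.49
229.6 x − 62.8 y = 3915.22
Solving the 2×2 system: x ≈ 24.0, y ≈ 25.4 km.

x ≈ 24.0 km, y ≈ 25.4 km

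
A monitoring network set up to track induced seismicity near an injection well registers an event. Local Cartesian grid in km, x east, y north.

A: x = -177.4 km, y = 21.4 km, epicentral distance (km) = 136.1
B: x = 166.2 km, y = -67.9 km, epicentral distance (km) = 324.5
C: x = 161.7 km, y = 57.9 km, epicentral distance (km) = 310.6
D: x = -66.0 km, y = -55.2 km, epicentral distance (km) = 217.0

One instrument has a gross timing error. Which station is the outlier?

Solve using three stations at a time. Using A, C, D (subtract circle equations pairwise → linear system) gives (x, y) ≈ (-134.7, 150.6).
Distances from that point to each station vs reported:
  A: calculated 136.1 vs reported 136.1 → residual 0.0 km
  B: calculated 371.9 vs reported 324.5 → residual 47.4 km
  C: calculated 310.6 vs reported 310.6 → residual 0.0 km
  D: calculated 217.0 vs reported 217.0 → residual 0.0 km
A, C, D are mutually consistent (residuals ≈ 0); B is off by 47.4 km.

B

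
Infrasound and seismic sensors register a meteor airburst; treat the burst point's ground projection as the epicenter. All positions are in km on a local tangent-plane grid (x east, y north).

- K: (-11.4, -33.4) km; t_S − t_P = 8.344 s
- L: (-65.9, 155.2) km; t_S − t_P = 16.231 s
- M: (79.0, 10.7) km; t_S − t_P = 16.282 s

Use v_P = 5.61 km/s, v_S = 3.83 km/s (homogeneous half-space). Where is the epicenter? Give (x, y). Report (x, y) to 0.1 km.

x ≈ -112.1 km, y ≈ -35.2 km

Distance from S−P lag: d = Δt · v_P v_S / (v_P − v_S) = Δt · (5.61·3.83)/(5.61−3.83) ≈ 12.0710·Δt.
So d_K = 100.72, d_L = 195.92, d_M = 196.54 km.
Circle about each station: (x + 11.4)² + (y + 33.4)² = 100.72²; (x + 65.9)² + (y − 155.2)² = 195.92²; (x − 79.0)² + (y − 10.7)² = 196.54².
Subtracting pairs of circle equations eliminates x²+y² and gives linear equations (the radical axes):
-109.0 x + 377.2 y = -1055.80
180.8 x + 88.2 y = -23373.48
Solving the 2×2 system: x ≈ -112.1, y ≈ -35.2 km.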